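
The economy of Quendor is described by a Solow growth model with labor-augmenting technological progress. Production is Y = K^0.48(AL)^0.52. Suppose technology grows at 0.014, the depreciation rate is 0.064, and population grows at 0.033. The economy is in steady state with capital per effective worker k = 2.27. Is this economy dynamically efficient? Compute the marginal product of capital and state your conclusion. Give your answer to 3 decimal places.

Capital per effective worker breaks even when investment replaces (n + g + δ)·k; here n + g + δ = 0.111.
MPK = 0.48·k^(0.48−1) = 0.48·2.27^(-0.52) ≈ 0.3134.
MPK > 0.111, so the economy is dynamically efficient (under-saving).

dynamically efficient; MPK ≈ 0.313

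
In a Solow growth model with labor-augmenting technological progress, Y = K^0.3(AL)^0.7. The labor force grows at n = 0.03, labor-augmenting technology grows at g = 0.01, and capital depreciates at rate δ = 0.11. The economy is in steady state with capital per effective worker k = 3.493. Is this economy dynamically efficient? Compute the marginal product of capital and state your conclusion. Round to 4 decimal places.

Capital per effective worker breaks even when investment replaces (n + g + δ)·k; here n + g + δ = 0.15.
MPK = 0.3·k^(0.3−1) = 0.3·3.493^(-0.7) ≈ 0.1250.
MPK < 0.15, so the economy is dynamically inefficient (over-saving).

dynamically inefficient; MPK ≈ 0.1250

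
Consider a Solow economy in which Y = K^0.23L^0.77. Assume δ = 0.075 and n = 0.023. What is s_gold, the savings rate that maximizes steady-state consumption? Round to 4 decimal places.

n + δ = 0.023 + 0.075 = 0.098.
At the golden rule MPK = n+δ, and in any Cobb-Douglas steady state s = (n+δ)·k/y = MPK·k/y = capital's share 0.23.

s_gold = 0.2300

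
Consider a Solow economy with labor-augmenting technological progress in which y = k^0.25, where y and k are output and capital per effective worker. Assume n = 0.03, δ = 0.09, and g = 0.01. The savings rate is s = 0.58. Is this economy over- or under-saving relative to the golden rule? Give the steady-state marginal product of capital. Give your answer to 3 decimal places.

over-saving; MPK ≈ 0.056

The effective depreciation rate is n + g + δ = 0.03 + 0.01 + 0.09 = 0.13.
Steady-state k*: s·k^0.25 = 0.13·k gives k* = (0.58/0.13)^(1/0.75) ≈ 7.3448.
MPK = 0.25·7.3448^(-0.75) ≈ 0.0560.
MPK < n+g+δ = 0.13, so the economy is dynamically inefficient (over-saving).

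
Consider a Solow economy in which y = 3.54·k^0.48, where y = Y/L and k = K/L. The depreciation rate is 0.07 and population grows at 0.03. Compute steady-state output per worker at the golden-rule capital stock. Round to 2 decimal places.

Capital per worker breaks even when investment replaces (n + δ)·k; here n + δ = 0.1.
Golden rule sets MPK = n+δ: 0.48·3.54·k^(0.48−1) = 0.1, so k_gold = (0.48·3.54/0.1)^(1/0.52) ≈ 232.1960.
Output: y_gold = 3.54·k_gold^0.48 = 3.54·232.1960^0.48 ≈ 48.3742.

y_gold ≈ 48.37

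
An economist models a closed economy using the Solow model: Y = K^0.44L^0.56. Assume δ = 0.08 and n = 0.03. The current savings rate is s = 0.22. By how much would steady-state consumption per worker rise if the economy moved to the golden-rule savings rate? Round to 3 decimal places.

Δc ≈ 0.320

Break-even investment rate: n + δ = 0.03 + 0.08 = 0.11.
Current steady state (s = 0.22): k* = (0.22/0.11)^(1/0.56) ≈ 3.4479, y* = 3.4479^0.44 ≈ 1.7239, c* = (1−0.22)·1.7239 ≈ 1.3447.
Maximizing c = f(k) − (n+δ)·k gives f'(k) = n+δ, i.e. 0.44·k^(0.44−1) = 0.11, so k_gold = (0.44/0.11)^(1/0.56) ≈ 11.8880.
y_gold = 11.8880^0.44 ≈ 2.9720, c_gold = y_gold − 0.11·k_gold ≈ 1.6643.
Gain: Δc = 1.6643 − 1.3447 ≈ 0.3196.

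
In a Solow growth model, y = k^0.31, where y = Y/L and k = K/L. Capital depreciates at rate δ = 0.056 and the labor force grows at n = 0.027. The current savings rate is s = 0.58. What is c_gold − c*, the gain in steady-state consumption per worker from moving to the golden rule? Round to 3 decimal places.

Break-even investment rate: n + δ = 0.027 + 0.056 = 0.083.
Current steady state (s = 0.58): k* = (0.58/0.083)^(1/0.69) ≈ 16.7377, y* = 16.7377^0.31 ≈ 2.3952, c* = (1−0.58)·2.3952 ≈ 1.0060.
At the golden rule the marginal product of capital equals n+δ: 0.31·k^(0.31−1) = 0.083. Solving, k_gold = (0.31/0.083)^(1/0.69) ≈ 6.7514.
y_gold = 6.7514^0.31 ≈ 1.8076, c_gold = y_gold − 0.083·k_gold ≈ 1.2473.
Gain: Δc = 1.2473 − 1.0060 ≈ 0.2413.

Δc ≈ 0.241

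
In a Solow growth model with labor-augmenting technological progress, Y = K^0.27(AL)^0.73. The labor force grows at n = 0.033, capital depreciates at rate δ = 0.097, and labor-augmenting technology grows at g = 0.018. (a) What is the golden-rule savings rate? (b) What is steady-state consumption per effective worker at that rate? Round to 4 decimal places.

(a) s_gold = 0.2700; (b) c_gold ≈ 0.9118

The effective depreciation rate is n + g + δ = 0.033 + 0.018 + 0.097 = 0.148.
For Cobb-Douglas, s_gold equals capital's share: s_gold = 0.27.
At the golden rule the marginal product of capital equals n+g+δ: 0.27·k^(0.27−1) = 0.148. Solving, k_gold = (0.27/0.148)^(1/0.73) ≈ 2.2786.
y_gold = 2.2786^0.27 ≈ 1.2490; c_gold = (1−0.27)·y_gold ≈ 0.9118.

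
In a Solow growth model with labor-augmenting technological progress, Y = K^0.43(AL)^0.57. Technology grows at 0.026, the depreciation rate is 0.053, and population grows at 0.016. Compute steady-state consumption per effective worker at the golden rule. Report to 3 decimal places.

n + g + δ = 0.016 + 0.026 + 0.053 = 0.095.
Golden rule sets MPK = n+g+δ: 0.43·k^(0.43−1) = 0.095, so k_gold = (0.43/0.095)^(1/0.57) ≈ 14.1394.
y_gold = 14.1394^0.43 ≈ 3.1238.
c_gold = y_gold − (n+g+δ)·k_gold = 3.1238 − 0.095·14.1394 ≈ 1.7806.

c_gold ≈ 1.781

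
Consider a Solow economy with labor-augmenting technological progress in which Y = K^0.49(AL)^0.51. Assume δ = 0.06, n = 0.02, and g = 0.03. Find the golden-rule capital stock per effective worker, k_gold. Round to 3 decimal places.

n + g + δ = 0.02 + 0.03 + 0.06 = 0.11.
Setting f'(k) = n+g+δ gives 0.49·k^(0.49−1) = 0.11, hence k_gold = (0.49/0.11)^(1/0.51) ≈ 18.7139.

k_gold ≈ 18.714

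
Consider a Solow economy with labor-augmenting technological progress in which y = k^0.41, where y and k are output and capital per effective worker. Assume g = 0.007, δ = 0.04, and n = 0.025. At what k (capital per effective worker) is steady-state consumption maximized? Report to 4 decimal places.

Capital per effective worker breaks even when investment replaces (n + g + δ)·k; here n + g + δ = 0.072.
At the golden rule the marginal product of capital equals n+g+δ: 0.41·k^(0.41−1) = 0.072. Solving, k_gold = (0.41/0.072)^(1/0.59) ≈ 19.0733.

k_gold ≈ 19.0733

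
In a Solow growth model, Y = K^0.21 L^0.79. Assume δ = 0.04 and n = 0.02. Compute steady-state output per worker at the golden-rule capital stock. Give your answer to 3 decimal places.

y_gold ≈ 1.395

Break-even investment rate: n + δ = 0.02 + 0.04 = 0.06.
Golden rule sets MPK = n+δ: 0.21·k^(0.21−1) = 0.06, so k_gold = (0.21/0.06)^(1/0.79) ≈ 4.8831.
Output: y_gold = k_gold^0.21 = 4.8831^0.21 ≈ 1.3952.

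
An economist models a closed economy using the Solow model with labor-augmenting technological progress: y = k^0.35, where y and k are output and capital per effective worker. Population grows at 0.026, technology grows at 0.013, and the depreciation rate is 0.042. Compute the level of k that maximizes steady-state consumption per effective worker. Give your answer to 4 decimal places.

k_gold ≈ 9.5021

The effective depreciation rate is n + g + δ = 0.026 + 0.013 + 0.042 = 0.081.
Maximizing c = f(k) − (n+g+δ)·k gives f'(k) = n+g+δ, i.e. 0.35·k^(0.35−1) = 0.081, so k_gold = (0.35/0.081)^(1/0.65) ≈ 9.5021.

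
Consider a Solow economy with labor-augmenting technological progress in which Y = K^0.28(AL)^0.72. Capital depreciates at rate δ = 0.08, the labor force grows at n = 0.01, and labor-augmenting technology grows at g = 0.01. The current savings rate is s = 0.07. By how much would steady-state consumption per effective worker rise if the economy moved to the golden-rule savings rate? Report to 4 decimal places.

Δc ≈ 0.2650

Break-even investment rate: n + g + δ = 0.01 + 0.01 + 0.08 = 0.1.
Current steady state (s = 0.07): k* = (0.07/0.1)^(1/0.72) ≈ 0.6093, y* = 0.6093^0.28 ≈ 0.8705, c* = (1−0.07)·0.8705 ≈ 0.8095.
At the golden rule the marginal product of capital equals n+g+δ: 0.28·k^(0.28−1) = 0.1. Solving, k_gold = (0.28/0.1)^(1/0.72) ≈ 4.1788.
y_gold = 4.1788^0.28 ≈ 1.4924, c_gold = y_gold − 0.1·k_gold ≈ 1.0746.
Gain: Δc = 1.0746 − 0.8095 ≈ 0.2650.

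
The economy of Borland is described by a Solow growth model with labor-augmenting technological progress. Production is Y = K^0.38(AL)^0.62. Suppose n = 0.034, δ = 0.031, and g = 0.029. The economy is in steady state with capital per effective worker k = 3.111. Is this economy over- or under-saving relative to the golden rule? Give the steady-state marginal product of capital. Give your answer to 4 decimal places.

under-saving; MPK ≈ 0.1880

Capital per effective worker breaks even when investment replaces (n + g + δ)·k; here n + g + δ = 0.094.
MPK = 0.38·k^(0.38−1) = 0.38·3.111^(-0.62) ≈ 0.1880.
MPK > 0.094, so the economy is dynamically efficient (under-saving).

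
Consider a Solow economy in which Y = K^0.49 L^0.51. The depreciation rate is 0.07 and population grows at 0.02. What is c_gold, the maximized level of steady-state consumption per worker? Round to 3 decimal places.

The effective depreciation rate is n + δ = 0.02 + 0.07 = 0.09.
At the golden rule the marginal product of capital equals n+δ: 0.49·k^(0.49−1) = 0.09. Solving, k_gold = (0.49/0.09)^(1/0.51) ≈ 27.7362.
y_gold = 27.7362^0.49 ≈ 5.0944.
c_gold = y_gold − (n+δ)·k_gold = 5.0944 − 0.09·27.7362 ≈ 2.5981.

c_gold ≈ 2.598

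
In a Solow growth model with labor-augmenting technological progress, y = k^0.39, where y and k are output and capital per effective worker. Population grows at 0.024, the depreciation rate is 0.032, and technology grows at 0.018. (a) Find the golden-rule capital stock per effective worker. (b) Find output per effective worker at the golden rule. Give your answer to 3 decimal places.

(a) k_gold ≈ 15.252; (b) y_gold ≈ 2.894

Capital per effective worker breaks even when investment replaces (n + g + δ)·k; here n + g + δ = 0.074.
At the golden rule the marginal product of capital equals n+g+δ: 0.39·k^(0.39−1) = 0.074. Solving, k_gold = (0.39/0.074)^(1/0.61) ≈ 15.2522.
y_gold = 15.2522^0.39 ≈ 2.8940.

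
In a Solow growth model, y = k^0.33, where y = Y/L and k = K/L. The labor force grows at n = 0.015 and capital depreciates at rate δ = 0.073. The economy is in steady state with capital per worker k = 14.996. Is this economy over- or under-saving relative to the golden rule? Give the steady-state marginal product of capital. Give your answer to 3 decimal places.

n + δ = 0.015 + 0.073 = 0.088.
MPK = 0.33·k^(0.33−1) = 0.33·14.996^(-0.67) ≈ 0.0538.
MPK < 0.088, so the economy is dynamically inefficient (over-saving).

over-saving; MPK ≈ 0.054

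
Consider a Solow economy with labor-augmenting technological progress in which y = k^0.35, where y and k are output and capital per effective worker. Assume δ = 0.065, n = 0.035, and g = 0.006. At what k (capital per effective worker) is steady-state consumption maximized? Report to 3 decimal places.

k_gold ≈ 6.282

Break-even investment rate: n + g + δ = 0.035 + 0.006 + 0.065 = 0.106.
Setting f'(k) = n+g+δ gives 0.35·k^(0.35−1) = 0.106, hence k_gold = (0.35/0.106)^(1/0.65) ≈ 6.2820.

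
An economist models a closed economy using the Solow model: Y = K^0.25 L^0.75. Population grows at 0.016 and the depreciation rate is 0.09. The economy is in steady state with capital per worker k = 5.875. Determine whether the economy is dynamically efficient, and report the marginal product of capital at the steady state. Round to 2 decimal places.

Capital per worker breaks even when investment replaces (n + δ)·k; here n + δ = 0.106.
MPK = 0.25·k^(0.25−1) = 0.25·5.875^(-0.75) ≈ 0.0662.
MPK < 0.106, so the economy is dynamically inefficient (over-saving).

dynamically inefficient; MPK ≈ 0.07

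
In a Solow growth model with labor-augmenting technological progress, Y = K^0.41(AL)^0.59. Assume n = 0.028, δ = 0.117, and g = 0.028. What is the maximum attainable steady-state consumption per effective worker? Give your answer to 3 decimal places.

c_gold ≈ 1.075

Break-even investment rate: n + g + δ = 0.028 + 0.028 + 0.117 = 0.173.
Maximizing c = f(k) − (n+g+δ)·k gives f'(k) = n+g+δ, i.e. 0.41·k^(0.41−1) = 0.173, so k_gold = (0.41/0.173)^(1/0.59) ≈ 4.3167.
y_gold = 4.3167^0.41 ≈ 1.8214.
c_gold = y_gold − (n+g+δ)·k_gold = 1.8214 − 0.173·4.3167 ≈ 1.0746.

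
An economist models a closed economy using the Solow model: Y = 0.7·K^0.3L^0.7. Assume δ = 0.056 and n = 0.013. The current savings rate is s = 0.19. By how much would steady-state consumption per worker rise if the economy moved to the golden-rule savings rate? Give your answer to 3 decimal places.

Δc ≈ 0.038

n + δ = 0.013 + 0.056 = 0.069.
Current steady state (s = 0.19): k* = (0.19·0.7/0.069)^(1/0.7) ≈ 2.5536, y* = 0.7·2.5536^0.3 ≈ 0.9273, c* = (1−0.19)·0.9273 ≈ 0.7512.
Setting f'(k) = n+δ gives 0.3·0.7·k^(0.3−1) = 0.069, hence k_gold = (0.3·0.7/0.069)^(1/0.7) ≈ 4.9038.
y_gold = 0.7·4.9038^0.3 ≈ 1.1279, c_gold = y_gold − 0.069·k_gold ≈ 0.7895.
Gain: Δc = 0.7895 − 0.7512 ≈ 0.0384.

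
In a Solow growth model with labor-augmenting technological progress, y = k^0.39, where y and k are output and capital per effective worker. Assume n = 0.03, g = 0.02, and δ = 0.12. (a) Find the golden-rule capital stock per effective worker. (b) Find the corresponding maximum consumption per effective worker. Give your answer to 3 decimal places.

(a) k_gold ≈ 3.901; (b) c_gold ≈ 1.037

Capital per effective worker breaks even when investment replaces (n + g + δ)·k; here n + g + δ = 0.17.
Golden rule sets MPK = n+g+δ: 0.39·k^(0.39−1) = 0.17, so k_gold = (0.39/0.17)^(1/0.61) ≈ 3.9010.
y_gold = 3.9010^0.39 ≈ 1.7004; c_gold = y_gold − 0.17·k_gold ≈ 1.0373.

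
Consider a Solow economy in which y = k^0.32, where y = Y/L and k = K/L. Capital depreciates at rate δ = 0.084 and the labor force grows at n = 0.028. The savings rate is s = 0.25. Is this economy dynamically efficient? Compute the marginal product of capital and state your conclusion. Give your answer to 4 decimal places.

Break-even investment rate: n + δ = 0.028 + 0.084 = 0.112.
Steady-state k*: s·k^0.32 = 0.112·k gives k* = (0.25/0.112)^(1/0.68) ≈ 3.2571.
MPK = 0.32·3.2571^(-0.68) ≈ 0.1434.
MPK > n+δ = 0.112, so the economy is dynamically efficient (under-saving).

dynamically efficient; MPK ≈ 0.1434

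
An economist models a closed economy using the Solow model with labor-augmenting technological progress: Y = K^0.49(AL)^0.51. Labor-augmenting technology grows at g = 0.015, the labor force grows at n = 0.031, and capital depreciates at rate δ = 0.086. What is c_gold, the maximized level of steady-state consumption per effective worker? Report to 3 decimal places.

c_gold ≈ 1.798

Capital per effective worker breaks even when investment replaces (n + g + δ)·k; here n + g + δ = 0.132.
At the golden rule the marginal product of capital equals n+g+δ: 0.49·k^(0.49−1) = 0.132. Solving, k_gold = (0.49/0.132)^(1/0.51) ≈ 13.0890.
y_gold = 13.0890^0.49 ≈ 3.5260.
c_gold = y_gold − (n+g+δ)·k_gold = 3.5260 − 0.132·13.0890 ≈ 1.7983.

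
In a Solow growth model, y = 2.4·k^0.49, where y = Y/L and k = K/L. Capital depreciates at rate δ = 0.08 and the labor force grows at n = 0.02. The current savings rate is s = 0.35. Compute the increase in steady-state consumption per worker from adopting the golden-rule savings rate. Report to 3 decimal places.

Δc ≈ 1.013

n + δ = 0.02 + 0.08 = 0.1.
Current steady state (s = 0.35): k* = (0.35·2.4/0.1)^(1/0.51) ≈ 64.9101, y* = 2.4·64.9101^0.49 ≈ 18.5457, c* = (1−0.35)·18.5457 ≈ 12.0547.
Golden rule sets MPK = n+δ: 0.49·2.4·k^(0.49−1) = 0.1, so k_gold = (0.49·2.4/0.1)^(1/0.51) ≈ 125.5561.
y_gold = 2.4·125.5561^0.49 ≈ 25.6237, c_gold = y_gold − 0.1·k_gold ≈ 13.0681.
Gain: Δc = 13.0681 − 12.0547 ≈ 1.0134.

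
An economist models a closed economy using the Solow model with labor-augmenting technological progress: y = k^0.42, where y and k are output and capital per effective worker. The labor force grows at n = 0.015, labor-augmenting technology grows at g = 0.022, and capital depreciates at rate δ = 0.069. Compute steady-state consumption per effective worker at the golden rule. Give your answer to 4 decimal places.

c_gold ≈ 1.5719

The effective depreciation rate is n + g + δ = 0.015 + 0.022 + 0.069 = 0.106.
Golden rule sets MPK = n+g+δ: 0.42·k^(0.42−1) = 0.106, so k_gold = (0.42/0.106)^(1/0.58) ≈ 10.7383.
y_gold = 10.7383^0.42 ≈ 2.7102.
c_gold = y_gold − (n+g+δ)·k_gold = 2.7102 − 0.106·10.7383 ≈ 1.5719.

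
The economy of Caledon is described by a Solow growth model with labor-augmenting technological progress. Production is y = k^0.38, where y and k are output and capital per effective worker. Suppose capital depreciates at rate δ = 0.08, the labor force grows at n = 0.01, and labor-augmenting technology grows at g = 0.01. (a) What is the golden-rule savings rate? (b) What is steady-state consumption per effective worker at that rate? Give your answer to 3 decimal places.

(a) s_gold = 0.380; (b) c_gold ≈ 1.405

Capital per effective worker breaks even when investment replaces (n + g + δ)·k; here n + g + δ = 0.1.
For Cobb-Douglas, s_gold equals capital's share: s_gold = 0.38.
Setting f'(k) = n+g+δ gives 0.38·k^(0.38−1) = 0.1, hence k_gold = (0.38/0.1)^(1/0.62) ≈ 8.6126.
y_gold = 8.6126^0.38 ≈ 2.2665; c_gold = (1−0.38)·y_gold ≈ 1.4052.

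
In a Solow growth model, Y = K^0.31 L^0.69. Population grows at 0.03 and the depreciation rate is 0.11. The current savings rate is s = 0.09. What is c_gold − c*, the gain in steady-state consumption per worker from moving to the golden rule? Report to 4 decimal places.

Δc ≈ 0.2400

n + δ = 0.03 + 0.11 = 0.14.
Current steady state (s = 0.09): k* = (0.09/0.14)^(1/0.69) ≈ 0.5271, y* = 0.5271^0.31 ≈ 0.8200, c* = (1−0.09)·0.8200 ≈ 0.7462.
Maximizing c = f(k) − (n+δ)·k gives f'(k) = n+δ, i.e. 0.31·k^(0.31−1) = 0.14, so k_gold = (0.31/0.14)^(1/0.69) ≈ 3.1647.
y_gold = 3.1647^0.31 ≈ 1.4292, c_gold = y_gold − 0.14·k_gold ≈ 0.9862.
Gain: Δc = 0.9862 − 0.7462 ≈ 0.2400.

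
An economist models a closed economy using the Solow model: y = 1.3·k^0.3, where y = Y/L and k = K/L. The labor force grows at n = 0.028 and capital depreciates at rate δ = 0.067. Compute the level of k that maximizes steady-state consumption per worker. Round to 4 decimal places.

k_gold ≈ 7.5197

The effective depreciation rate is n + δ = 0.028 + 0.067 = 0.095.
Golden rule sets MPK = n+δ: 0.3·1.3·k^(0.3−1) = 0.095, so k_gold = (0.3·1.3/0.095)^(1/0.7) ≈ 7.5197.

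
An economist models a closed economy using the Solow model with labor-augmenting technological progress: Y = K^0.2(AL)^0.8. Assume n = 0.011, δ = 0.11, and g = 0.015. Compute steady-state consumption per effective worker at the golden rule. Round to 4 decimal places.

c_gold ≈ 0.8810

Break-even investment rate: n + g + δ = 0.011 + 0.015 + 0.11 = 0.136.
At the golden rule the marginal product of capital equals n+g+δ: 0.2·k^(0.2−1) = 0.136. Solving, k_gold = (0.2/0.136)^(1/0.8) ≈ 1.6194.
y_gold = 1.6194^0.2 ≈ 1.1012.
c_gold = y_gold − (n+g+δ)·k_gold = 1.1012 − 0.136·1.6194 ≈ 0.8810.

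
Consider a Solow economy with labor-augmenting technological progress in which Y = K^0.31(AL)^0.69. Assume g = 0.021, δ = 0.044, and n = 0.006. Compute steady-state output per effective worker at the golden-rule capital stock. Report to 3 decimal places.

The effective depreciation rate is n + g + δ = 0.006 + 0.021 + 0.044 = 0.071.
At the golden rule the marginal product of capital equals n+g+δ: 0.31·k^(0.31−1) = 0.071. Solving, k_gold = (0.31/0.071)^(1/0.69) ≈ 8.4662.
Output: y_gold = k_gold^0.31 = 8.4662^0.31 ≈ 1.9390.

y_gold ≈ 1.939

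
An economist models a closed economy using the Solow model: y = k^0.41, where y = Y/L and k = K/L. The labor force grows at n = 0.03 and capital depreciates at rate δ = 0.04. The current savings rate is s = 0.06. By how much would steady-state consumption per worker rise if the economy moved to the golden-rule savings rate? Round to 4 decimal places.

Δc ≈ 1.1707

The effective depreciation rate is n + δ = 0.03 + 0.04 = 0.07.
Current steady state (s = 0.06): k* = (0.06/0.07)^(1/0.59) ≈ 0.7701, y* = 0.7701^0.41 ≈ 0.8984, c* = (1−0.06)·0.8984 ≈ 0.8445.
Setting f'(k) = n+δ gives 0.41·k^(0.41−1) = 0.07, hence k_gold = (0.41/0.07)^(1/0.59) ≈ 20.0061.
y_gold = 20.0061^0.41 ≈ 3.4157, c_gold = y_gold − 0.07·k_gold ≈ 2.0152.
Gain: Δc = 2.0152 − 0.8445 ≈ 1.1707.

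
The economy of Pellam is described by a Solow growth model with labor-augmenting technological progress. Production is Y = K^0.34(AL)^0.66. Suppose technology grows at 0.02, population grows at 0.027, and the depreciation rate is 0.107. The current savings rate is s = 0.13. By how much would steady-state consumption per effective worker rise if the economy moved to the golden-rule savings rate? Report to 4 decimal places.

The effective depreciation rate is n + g + δ = 0.027 + 0.02 + 0.107 = 0.154.
Current steady state (s = 0.13): k* = (0.13/0.154)^(1/0.66) ≈ 0.7736, y* = 0.7736^0.34 ≈ 0.9164, c* = (1−0.13)·0.9164 ≈ 0.7973.
Setting f'(k) = n+g+δ gives 0.34·k^(0.34−1) = 0.154, hence k_gold = (0.34/0.154)^(1/0.66) ≈ 3.3201.
y_gold = 3.3201^0.34 ≈ 1.5038, c_gold = y_gold − 0.154·k_gold ≈ 0.9925.
Gain: Δc = 0.9925 − 0.7973 ≈ 0.1952.

Δc ≈ 0.1952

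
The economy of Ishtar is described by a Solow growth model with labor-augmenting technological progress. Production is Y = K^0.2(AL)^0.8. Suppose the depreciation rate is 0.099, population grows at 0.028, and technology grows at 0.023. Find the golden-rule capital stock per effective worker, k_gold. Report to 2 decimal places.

Break-even investment rate: n + g + δ = 0.028 + 0.023 + 0.099 = 0.15.
At the golden rule the marginal product of capital equals n+g+δ: 0.2·k^(0.2−1) = 0.15. Solving, k_gold = (0.2/0.15)^(1/0.8) ≈ 1.4328.

k_gold ≈ 1.43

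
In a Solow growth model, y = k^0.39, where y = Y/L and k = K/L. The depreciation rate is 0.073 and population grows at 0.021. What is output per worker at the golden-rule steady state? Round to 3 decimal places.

y_gold ≈ 2.484

The effective depreciation rate is n + δ = 0.021 + 0.073 = 0.094.
Maximizing c = f(k) − (n+δ)·k gives f'(k) = n+δ, i.e. 0.39·k^(0.39−1) = 0.094, so k_gold = (0.39/0.094)^(1/0.61) ≈ 10.3041.
Output: y_gold = k_gold^0.39 = 10.3041^0.39 ≈ 2.4836.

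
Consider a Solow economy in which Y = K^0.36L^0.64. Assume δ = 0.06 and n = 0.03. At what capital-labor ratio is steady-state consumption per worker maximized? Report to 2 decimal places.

Break-even investment rate: n + δ = 0.03 + 0.06 = 0.09.
Setting f'(k) = n+δ gives 0.36·k^(0.36−1) = 0.09, hence k_gold = (0.36/0.09)^(1/0.64) ≈ 8.7241.

k_gold ≈ 8.72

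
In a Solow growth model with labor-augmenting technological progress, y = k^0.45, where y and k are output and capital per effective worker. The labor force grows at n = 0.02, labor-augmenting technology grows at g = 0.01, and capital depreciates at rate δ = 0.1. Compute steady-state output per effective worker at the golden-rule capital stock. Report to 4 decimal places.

n + g + δ = 0.02 + 0.01 + 0.1 = 0.13.
Golden rule sets MPK = n+g+δ: 0.45·k^(0.45−1) = 0.13, so k_gold = (0.45/0.13)^(1/0.55) ≈ 9.5607.
Output: y_gold = k_gold^0.45 = 9.5607^0.45 ≈ 2.7620.

y_gold ≈ 2.7620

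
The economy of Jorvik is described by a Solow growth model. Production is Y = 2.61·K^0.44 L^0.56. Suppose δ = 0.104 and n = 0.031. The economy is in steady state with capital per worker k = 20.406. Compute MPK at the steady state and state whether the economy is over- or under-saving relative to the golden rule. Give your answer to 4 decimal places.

under-saving; MPK ≈ 0.2121

n + δ = 0.031 + 0.104 = 0.135.
MPK = 0.44·2.61·k^(0.44−1) = 0.44·2.61·20.406^(-0.56) ≈ 0.2121.
MPK > 0.135, so the economy is dynamically efficient (under-saving).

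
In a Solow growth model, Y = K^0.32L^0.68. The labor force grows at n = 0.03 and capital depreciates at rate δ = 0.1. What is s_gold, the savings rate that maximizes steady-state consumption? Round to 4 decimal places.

The effective depreciation rate is n + δ = 0.03 + 0.1 = 0.13.
At the golden rule MPK = n+δ, and in any Cobb-Douglas steady state s = (n+δ)·k/y = MPK·k/y = capital's share 0.32.

s_gold = 0.3200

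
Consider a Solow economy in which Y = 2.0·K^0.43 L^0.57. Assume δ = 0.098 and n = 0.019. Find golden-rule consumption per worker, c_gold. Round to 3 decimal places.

Break-even investment rate: n + δ = 0.019 + 0.098 = 0.117.
Golden rule sets MPK = n+δ: 0.43·2.0·k^(0.43−1) = 0.117, so k_gold = (0.43·2.0/0.117)^(1/0.57) ≈ 33.1014.
y_gold = 2.0·33.1014^0.43 ≈ 9.0067.
c_gold = y_gold − (n+δ)·k_gold = 9.0067 − 0.117·33.1014 ≈ 5.1338.

c_gold ≈ 5.134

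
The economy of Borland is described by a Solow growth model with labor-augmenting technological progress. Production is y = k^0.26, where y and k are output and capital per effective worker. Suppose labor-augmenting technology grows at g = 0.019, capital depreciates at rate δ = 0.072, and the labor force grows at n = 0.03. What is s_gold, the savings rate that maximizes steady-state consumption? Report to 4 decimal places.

s_gold = 0.2600

Break-even investment rate: n + g + δ = 0.03 + 0.019 + 0.072 = 0.121.
At the golden rule MPK = n+g+δ, and in any Cobb-Douglas steady state s = (n+g+δ)·k/y = MPK·k/y = capital's share 0.26.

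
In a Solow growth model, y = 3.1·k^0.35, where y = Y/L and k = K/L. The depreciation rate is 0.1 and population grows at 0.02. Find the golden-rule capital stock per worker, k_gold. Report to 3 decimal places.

n + δ = 0.02 + 0.1 = 0.12.
Maximizing c = f(k) − (n+δ)·k gives f'(k) = n+δ, i.e. 0.35·3.1·k^(0.35−1) = 0.12, so k_gold = (0.35·3.1/0.12)^(1/0.65) ≈ 29.5904.

k_gold ≈ 29.590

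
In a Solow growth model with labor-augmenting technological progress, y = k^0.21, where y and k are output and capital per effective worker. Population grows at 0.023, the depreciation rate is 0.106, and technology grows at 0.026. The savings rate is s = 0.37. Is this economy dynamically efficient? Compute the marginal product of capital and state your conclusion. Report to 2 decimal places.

n + g + δ = 0.023 + 0.026 + 0.106 = 0.155.
Steady-state k*: s·k^0.21 = 0.155·k gives k* = (0.37/0.155)^(1/0.79) ≈ 3.0083.
MPK = 0.21·3.0083^(-0.79) ≈ 0.0880.
MPK < n+g+δ = 0.155, so the economy is dynamically inefficient (over-saving).

dynamically inefficient; MPK ≈ 0.09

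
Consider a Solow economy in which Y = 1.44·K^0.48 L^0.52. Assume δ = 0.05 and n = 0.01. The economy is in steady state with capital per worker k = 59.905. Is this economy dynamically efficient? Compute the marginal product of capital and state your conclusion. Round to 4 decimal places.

The effective depreciation rate is n + δ = 0.01 + 0.05 = 0.06.
MPK = 0.48·1.44·k^(0.48−1) = 0.48·1.44·59.905^(-0.52) ≈ 0.0823.
MPK > 0.06, so the economy is dynamically efficient (under-saving).

dynamically efficient; MPK ≈ 0.0823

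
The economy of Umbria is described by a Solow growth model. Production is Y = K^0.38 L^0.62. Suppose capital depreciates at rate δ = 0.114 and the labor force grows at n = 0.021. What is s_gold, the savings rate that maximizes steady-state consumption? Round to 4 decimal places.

Capital per worker breaks even when investment replaces (n + δ)·k; here n + δ = 0.135.
At the golden rule MPK = n+δ, and in any Cobb-Douglas steady state s = (n+δ)·k/y = MPK·k/y = capital's share 0.38.

s_gold = 0.3800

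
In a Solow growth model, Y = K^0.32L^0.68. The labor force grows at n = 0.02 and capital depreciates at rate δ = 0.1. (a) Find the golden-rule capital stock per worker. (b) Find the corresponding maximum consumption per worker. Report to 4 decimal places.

Capital per worker breaks even when investment replaces (n + δ)·k; here n + δ = 0.12.
Setting f'(k) = n+δ gives 0.32·k^(0.32−1) = 0.12, hence k_gold = (0.32/0.12)^(1/0.68) ≈ 4.2308.
y_gold = 4.2308^0.32 ≈ 1.5866; c_gold = y_gold − 0.12·k_gold ≈ 1.0789.

(a) k_gold ≈ 4.2308; (b) c_gold ≈ 1.0789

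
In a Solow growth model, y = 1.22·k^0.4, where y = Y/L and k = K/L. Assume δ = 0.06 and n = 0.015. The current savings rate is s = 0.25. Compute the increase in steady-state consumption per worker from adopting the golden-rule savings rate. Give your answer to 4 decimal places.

Δc ≈ 0.2200

Break-even investment rate: n + δ = 0.015 + 0.06 = 0.075.
Current steady state (s = 0.25): k* = (0.25·1.22/0.075)^(1/0.6) ≈ 10.3609, y* = 1.22·10.3609^0.4 ≈ 3.1083, c* = (1−0.25)·3.1083 ≈ 2.3312.
Setting f'(k) = n+δ gives 0.4·1.22·k^(0.4−1) = 0.075, hence k_gold = (0.4·1.22/0.075)^(1/0.6) ≈ 22.6776.
y_gold = 1.22·22.6776^0.4 ≈ 4.2521, c_gold = y_gold − 0.075·k_gold ≈ 2.5512.
Gain: Δc = 2.5512 − 2.3312 ≈ 0.2200.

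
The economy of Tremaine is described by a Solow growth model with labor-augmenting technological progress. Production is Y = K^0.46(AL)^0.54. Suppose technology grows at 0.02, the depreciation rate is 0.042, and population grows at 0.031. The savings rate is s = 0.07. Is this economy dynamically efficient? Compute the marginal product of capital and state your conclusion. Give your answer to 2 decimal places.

dynamically efficient; MPK ≈ 0.61

Capital per effective worker breaks even when investment replaces (n + g + δ)·k; here n + g + δ = 0.093.
Steady-state k*: s·k^0.46 = 0.093·k gives k* = (0.07/0.093)^(1/0.54) ≈ 0.5909.
MPK = 0.46·0.5909^(-0.54) ≈ 0.6111.
MPK > n+g+δ = 0.093, so the economy is dynamically efficient (under-saving).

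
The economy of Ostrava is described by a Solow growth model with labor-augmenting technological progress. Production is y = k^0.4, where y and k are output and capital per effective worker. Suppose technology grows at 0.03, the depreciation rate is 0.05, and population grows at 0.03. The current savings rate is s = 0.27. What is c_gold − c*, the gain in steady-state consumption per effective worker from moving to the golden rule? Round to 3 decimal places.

The effective depreciation rate is n + g + δ = 0.03 + 0.03 + 0.05 = 0.11.
Current steady state (s = 0.27): k* = (0.27/0.11)^(1/0.6) ≈ 4.4663, y* = 4.4663^0.4 ≈ 1.8196, c* = (1−0.27)·1.8196 ≈ 1.3283.
Setting f'(k) = n+g+δ gives 0.4·k^(0.4−1) = 0.11, hence k_gold = (0.4/0.11)^(1/0.6) ≈ 8.5990.
y_gold = 8.5990^0.4 ≈ 2.3647, c_gold = y_gold − 0.11·k_gold ≈ 1.4188.
Gain: Δc = 1.4188 − 1.3283 ≈ 0.0905.

Δc ≈ 0.091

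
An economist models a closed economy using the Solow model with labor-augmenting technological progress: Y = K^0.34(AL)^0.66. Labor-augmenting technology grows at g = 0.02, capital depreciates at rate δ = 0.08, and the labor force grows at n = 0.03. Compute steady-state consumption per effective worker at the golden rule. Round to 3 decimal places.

Break-even investment rate: n + g + δ = 0.03 + 0.02 + 0.08 = 0.13.
Setting f'(k) = n+g+δ gives 0.34·k^(0.34−1) = 0.13, hence k_gold = (0.34/0.13)^(1/0.66) ≈ 4.2917.
y_gold = 4.2917^0.34 ≈ 1.6409.
c_gold = y_gold − (n+g+δ)·k_gold = 1.6409 − 0.13·4.2917 ≈ 1.0830.

c_gold ≈ 1.083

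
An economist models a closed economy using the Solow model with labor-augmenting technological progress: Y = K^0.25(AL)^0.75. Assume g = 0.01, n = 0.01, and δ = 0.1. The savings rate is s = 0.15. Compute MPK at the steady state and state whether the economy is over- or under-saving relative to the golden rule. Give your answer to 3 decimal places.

under-saving; MPK ≈ 0.200

Break-even investment rate: n + g + δ = 0.01 + 0.01 + 0.1 = 0.12.
Steady-state k*: s·k^0.25 = 0.12·k gives k* = (0.15/0.12)^(1/0.75) ≈ 1.3465.
MPK = 0.25·1.3465^(-0.75) ≈ 0.2000.
MPK > n+g+δ = 0.12, so the economy is dynamically efficient (under-saving).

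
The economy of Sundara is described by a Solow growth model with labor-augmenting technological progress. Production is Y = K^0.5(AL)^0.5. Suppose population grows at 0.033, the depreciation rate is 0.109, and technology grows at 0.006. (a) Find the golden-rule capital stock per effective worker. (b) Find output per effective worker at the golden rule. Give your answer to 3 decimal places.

(a) k_gold ≈ 11.413; (b) y_gold ≈ 3.378

Break-even investment rate: n + g + δ = 0.033 + 0.006 + 0.109 = 0.148.
Golden rule sets MPK = n+g+δ: 0.5·k^(0.5−1) = 0.148, so k_gold = (0.5/0.148)^(1/0.5) ≈ 11.4134.
y_gold = 11.4134^0.5 ≈ 3.3784.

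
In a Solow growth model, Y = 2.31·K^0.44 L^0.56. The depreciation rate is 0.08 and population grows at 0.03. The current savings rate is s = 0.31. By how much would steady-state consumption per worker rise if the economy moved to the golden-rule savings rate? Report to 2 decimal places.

n + δ = 0.03 + 0.08 = 0.11.
Current steady state (s = 0.31): k* = (0.31·2.31/0.11)^(1/0.56) ≈ 28.3676, y* = 2.31·28.3676^0.44 ≈ 10.0659, c* = (1−0.31)·10.0659 ≈ 6.9455.
At the golden rule the marginal product of capital equals n+δ: 0.44·2.31·k^(0.44−1) = 0.11. Solving, k_gold = (0.44·2.31/0.11)^(1/0.56) ≈ 53.0169.
y_gold = 2.31·53.0169^0.44 ≈ 13.2542, c_gold = y_gold − 0.11·k_gold ≈ 7.4224.
Gain: Δc = 7.4224 − 6.9455 ≈ 0.4769.

Δc ≈ 0.48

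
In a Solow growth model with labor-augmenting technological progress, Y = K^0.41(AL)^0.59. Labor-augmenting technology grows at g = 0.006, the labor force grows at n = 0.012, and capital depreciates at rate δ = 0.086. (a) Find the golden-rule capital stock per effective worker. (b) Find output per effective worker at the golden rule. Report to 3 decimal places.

(a) k_gold ≈ 10.227; (b) y_gold ≈ 2.594

Break-even investment rate: n + g + δ = 0.012 + 0.006 + 0.086 = 0.104.
Golden rule sets MPK = n+g+δ: 0.41·k^(0.41−1) = 0.104, so k_gold = (0.41/0.104)^(1/0.59) ≈ 10.2270.
y_gold = 10.2270^0.41 ≈ 2.5942.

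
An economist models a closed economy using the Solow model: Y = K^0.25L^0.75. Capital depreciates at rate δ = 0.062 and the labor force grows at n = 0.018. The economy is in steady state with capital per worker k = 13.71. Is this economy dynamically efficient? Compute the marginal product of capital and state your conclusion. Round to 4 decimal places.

Break-even investment rate: n + δ = 0.018 + 0.062 = 0.08.
MPK = 0.25·k^(0.25−1) = 0.25·13.71^(-0.75) ≈ 0.0351.
MPK < 0.08, so the economy is dynamically inefficient (over-saving).

dynamically inefficient; MPK ≈ 0.0351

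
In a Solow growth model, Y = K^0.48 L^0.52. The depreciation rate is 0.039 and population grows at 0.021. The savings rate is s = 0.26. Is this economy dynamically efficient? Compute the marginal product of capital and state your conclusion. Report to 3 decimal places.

Capital per worker breaks even when investment replaces (n + δ)·k; here n + δ = 0.06.
Steady-state k*: s·k^0.48 = 0.06·k gives k* = (0.26/0.06)^(1/0.52) ≈ 16.7748.
MPK = 0.48·16.7748^(-0.52) ≈ 0.1108.
MPK > n+δ = 0.06, so the economy is dynamically efficient (under-saving).

dynamically efficient; MPK ≈ 0.111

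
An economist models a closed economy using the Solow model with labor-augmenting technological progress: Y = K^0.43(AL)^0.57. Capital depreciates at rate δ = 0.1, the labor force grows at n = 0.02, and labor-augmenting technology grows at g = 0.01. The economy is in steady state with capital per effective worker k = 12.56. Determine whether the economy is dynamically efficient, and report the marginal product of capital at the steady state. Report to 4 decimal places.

Break-even investment rate: n + g + δ = 0.02 + 0.01 + 0.1 = 0.13.
MPK = 0.43·k^(0.43−1) = 0.43·12.56^(-0.57) ≈ 0.1016.
MPK < 0.13, so the economy is dynamically inefficient (over-saving).

dynamically inefficient; MPK ≈ 0.1016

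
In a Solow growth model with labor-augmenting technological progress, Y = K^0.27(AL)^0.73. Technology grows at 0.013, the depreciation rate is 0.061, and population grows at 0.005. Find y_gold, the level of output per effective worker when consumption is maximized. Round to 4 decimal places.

y_gold ≈ 1.5755

n + g + δ = 0.005 + 0.013 + 0.061 = 0.079.
Setting f'(k) = n+g+δ gives 0.27·k^(0.27−1) = 0.079, hence k_gold = (0.27/0.079)^(1/0.73) ≈ 5.3845.
Output: y_gold = k_gold^0.27 = 5.3845^0.27 ≈ 1.5755.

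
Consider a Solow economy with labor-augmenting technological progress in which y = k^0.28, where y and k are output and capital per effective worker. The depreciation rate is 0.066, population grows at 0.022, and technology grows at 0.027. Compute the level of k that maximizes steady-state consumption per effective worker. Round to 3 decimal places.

n + g + δ = 0.022 + 0.027 + 0.066 = 0.115.
At the golden rule the marginal product of capital equals n+g+δ: 0.28·k^(0.28−1) = 0.115. Solving, k_gold = (0.28/0.115)^(1/0.72) ≈ 3.4415.

k_gold ≈ 3.442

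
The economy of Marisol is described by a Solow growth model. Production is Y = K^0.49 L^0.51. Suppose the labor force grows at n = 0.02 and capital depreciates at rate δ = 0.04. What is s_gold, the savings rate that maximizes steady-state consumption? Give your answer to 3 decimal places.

The effective depreciation rate is n + δ = 0.02 + 0.04 = 0.06.
At the golden rule MPK = n+δ, and in any Cobb-Douglas steady state s = (n+δ)·k/y = MPK·k/y = capital's share 0.49.

s_gold = 0.490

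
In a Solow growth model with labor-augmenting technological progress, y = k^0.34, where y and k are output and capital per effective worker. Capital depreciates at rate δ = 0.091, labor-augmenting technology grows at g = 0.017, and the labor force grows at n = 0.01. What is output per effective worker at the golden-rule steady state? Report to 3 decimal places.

y_gold ≈ 1.725

Break-even investment rate: n + g + δ = 0.01 + 0.017 + 0.091 = 0.118.
Golden rule sets MPK = n+g+δ: 0.34·k^(0.34−1) = 0.118, so k_gold = (0.34/0.118)^(1/0.66) ≈ 4.9700.
Output: y_gold = k_gold^0.34 = 4.9700^0.34 ≈ 1.7249.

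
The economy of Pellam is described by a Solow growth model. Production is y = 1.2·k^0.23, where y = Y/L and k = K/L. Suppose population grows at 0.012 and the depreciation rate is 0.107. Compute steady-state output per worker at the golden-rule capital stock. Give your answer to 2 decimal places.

Break-even investment rate: n + δ = 0.012 + 0.107 = 0.119.
Maximizing c = f(k) − (n+δ)·k gives f'(k) = n+δ, i.e. 0.23·1.2·k^(0.23−1) = 0.119, so k_gold = (0.23·1.2/0.119)^(1/0.77) ≈ 2.9819.
Output: y_gold = 1.2·k_gold^0.23 = 1.2·2.9819^0.23 ≈ 1.5428.

y_gold ≈ 1.54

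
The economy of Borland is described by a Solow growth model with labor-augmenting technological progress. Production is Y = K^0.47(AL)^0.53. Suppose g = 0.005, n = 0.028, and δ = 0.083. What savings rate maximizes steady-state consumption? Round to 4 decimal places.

s_gold = 0.4700

Break-even investment rate: n + g + δ = 0.028 + 0.005 + 0.083 = 0.116.
At the golden rule MPK = n+g+δ, and in any Cobb-Douglas steady state s = (n+g+δ)·k/y = MPK·k/y = capital's share 0.47.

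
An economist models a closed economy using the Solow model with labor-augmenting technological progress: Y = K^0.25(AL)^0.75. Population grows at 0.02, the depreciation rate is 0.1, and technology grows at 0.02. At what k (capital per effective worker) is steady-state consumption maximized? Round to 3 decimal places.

Capital per effective worker breaks even when investment replaces (n + g + δ)·k; here n + g + δ = 0.14.
Maximizing c = f(k) − (n+g+δ)·k gives f'(k) = n+g+δ, i.e. 0.25·k^(0.25−1) = 0.14, so k_gold = (0.25/0.14)^(1/0.75) ≈ 2.1665.

k_gold ≈ 2.166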